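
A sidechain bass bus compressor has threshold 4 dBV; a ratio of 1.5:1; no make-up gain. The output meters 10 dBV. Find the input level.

13 dBV

Post-compression overshoot = 10 − 4 = 6 dB.
Undo the ratio: input overshoot = 6 × 1.5 = 9 dB, giving input = 13 dBV.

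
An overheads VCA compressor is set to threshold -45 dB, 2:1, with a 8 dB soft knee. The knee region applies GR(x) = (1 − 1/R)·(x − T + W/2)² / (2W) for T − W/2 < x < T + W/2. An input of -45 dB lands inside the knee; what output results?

-45.5 dB

x − T + W/2 = -45 − (-45) + 4 = 4.
GR = (1 − 1/2) × 4² / 16 = 0.5 × 16 / 16 = 0.5 dB.
Output = -45 − 0.5 = -45.5 dB.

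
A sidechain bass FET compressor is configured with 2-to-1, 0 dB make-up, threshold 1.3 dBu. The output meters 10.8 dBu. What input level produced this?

The compressed level sits 10.8 − 1.3 = 9.5 dB over threshold.
Input overshoot = R × output overshoot = 19 dB → input = 1.3 + 19 = 20.3 dBu.

20.3 dBu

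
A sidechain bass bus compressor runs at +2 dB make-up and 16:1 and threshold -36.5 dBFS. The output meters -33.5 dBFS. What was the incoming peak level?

-20.5 dBFS

Before make-up, the level was -33.5 − 2 = -35.5 dBFS.
The compressed level sits -35.5 − (-36.5) = 1 dB over threshold.
Undo the ratio: input overshoot = 1 × 16 = 16 dB, giving input = -20.5 dBFS.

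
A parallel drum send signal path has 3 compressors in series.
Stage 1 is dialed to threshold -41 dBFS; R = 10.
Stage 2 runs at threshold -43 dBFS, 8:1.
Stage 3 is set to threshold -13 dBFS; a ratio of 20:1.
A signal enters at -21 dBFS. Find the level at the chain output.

-42.5 dBFS

Stage 1: -21 dBFS is 20 dB over -41 dBFS; at 10:1 that becomes 2 dB over, giving -39 dBFS.
Stage 2: 4 dB above -43 dBFS, reduced 8:1 to 0.5 dB above → -42.5 dBFS.
Stage 3: -42.5 dBFS is at or below the -13 dBFS threshold — no compression; output -42.5 dBFS.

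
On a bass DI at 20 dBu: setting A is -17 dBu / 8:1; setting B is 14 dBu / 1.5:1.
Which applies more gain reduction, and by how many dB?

A, by 30.375 dB

A: 37 dB over, compressed to 4.625 dB over, so 32.375 dB of GR.
B: 6 dB over, compressed to 4 dB over, so 2 dB of GR.
A reduces 30.375 dB more.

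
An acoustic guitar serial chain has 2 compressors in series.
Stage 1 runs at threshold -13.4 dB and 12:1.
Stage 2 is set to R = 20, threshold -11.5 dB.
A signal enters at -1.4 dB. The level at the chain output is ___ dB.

-12.4 dB

Stage 1: -1.4 dB is 12 dB over -13.4 dB; at 12:1 that becomes 1 dB over, giving -12.4 dB.
Stage 2: -12.4 dB is at or below the -11.5 dB threshold — no compression; output -12.4 dB.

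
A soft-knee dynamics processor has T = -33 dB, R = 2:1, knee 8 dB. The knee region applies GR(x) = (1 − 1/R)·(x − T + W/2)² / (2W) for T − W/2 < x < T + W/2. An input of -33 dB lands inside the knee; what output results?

x − T + W/2 = -33 − (-33) + 4 = 4.
GR = (1 − 1/2) × 4² / 16 = 0.5 × 16 / 16 = 0.5 dB.
Output = -33 − 0.5 = -33.5 dB.

-33.5 dB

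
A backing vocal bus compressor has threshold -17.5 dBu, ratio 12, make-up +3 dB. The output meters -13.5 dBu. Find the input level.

-5.5 dBu

Stripping the +3 dB make-up gives -16.5 dBu at the gain stage.
The compressed level sits -16.5 − (-17.5) = 1 dB over threshold.
Undo the ratio: input overshoot = 1 × 12 = 12 dB, giving input = -5.5 dBu.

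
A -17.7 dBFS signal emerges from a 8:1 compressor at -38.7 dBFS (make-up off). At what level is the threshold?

-41.7 dBFS

Let T be the threshold. Output overshoot = (input overshoot)/R, so -38.7 − T = (-17.7 − T)/8.
8·(-38.7 − T) = -17.7 − T → 7·T = -309.6 − (-17.7) = -291.9.
T = -291.9/7 = -41.7 dBFS.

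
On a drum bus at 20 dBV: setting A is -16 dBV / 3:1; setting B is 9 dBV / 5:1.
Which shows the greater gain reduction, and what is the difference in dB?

A, by 15.2 dB

A: GR = 36 − 36/3 = 24 dB.
B: GR = 11 − 11/5 = 8.8 dB.
Difference: 15.2 dB in favour of A.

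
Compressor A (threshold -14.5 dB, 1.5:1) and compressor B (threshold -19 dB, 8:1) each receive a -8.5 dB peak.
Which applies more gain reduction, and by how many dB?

B, by 7.1875 dB

A: GR = 6 − 6/1.5 = 2 dB.
B: GR = 10.5 − 10.5/8 = 9.1875 dB.
B reduces 7.1875 dB more.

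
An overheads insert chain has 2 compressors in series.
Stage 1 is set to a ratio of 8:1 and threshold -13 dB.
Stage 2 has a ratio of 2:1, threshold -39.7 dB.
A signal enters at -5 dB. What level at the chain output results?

-25.85 dB

Stage 1: overshoot 8 dB → 8/8 = 1 dB → -12 dB.
Stage 2: 27.7 dB above -39.7 dB, reduced 2:1 to 13.85 dB above → -25.85 dB.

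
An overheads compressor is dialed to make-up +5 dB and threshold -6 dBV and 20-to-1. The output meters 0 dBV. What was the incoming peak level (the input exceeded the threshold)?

Stripping the +5 dB make-up gives -5 dBV at the gain stage.
Post-compression overshoot = -5 − (-6) = 1 dB.
Input overshoot = R × output overshoot = 20 dB → input = -6 + 20 = 14 dBV.

14 dBV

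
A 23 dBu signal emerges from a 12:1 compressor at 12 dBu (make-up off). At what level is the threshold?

11 dBu

Input is 12 dB above T (since output overshoot × R = input overshoot: (12 − T)·12 = 23 − T gives T = 11 dBu).
Check: 11 + (23 − 11)/12 = 11 + 1 = 12 dBu. ✓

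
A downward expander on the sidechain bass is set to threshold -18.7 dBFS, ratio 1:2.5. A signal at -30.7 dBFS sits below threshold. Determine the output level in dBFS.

Undershoot = (-18.7) − (-30.7) = 12 dB.
At 1:2.5, that expands to 30 dB under threshold.
Output = -18.7 − 30 = -48.7 dBFS.

-48.7 dBFS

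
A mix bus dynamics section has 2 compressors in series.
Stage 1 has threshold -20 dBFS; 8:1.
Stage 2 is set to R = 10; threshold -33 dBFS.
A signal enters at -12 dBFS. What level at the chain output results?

Stage 1: -12 dBFS is 8 dB over -20 dBFS; at 8:1 that becomes 1 dB over, giving -19 dBFS.
Stage 2: overshoot 14 dB → 14/10 = 1.4 dB → -31.6 dBFS.

-31.6 dBFS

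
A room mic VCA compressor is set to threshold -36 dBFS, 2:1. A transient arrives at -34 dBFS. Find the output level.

-35 dBFS

Overshoot: -34 − (-36) = 2 dB.
At 2:1 the overshoot is divided by 2, leaving 1 dB above threshold.
So the level is -36 + 1 = -35 dBFS.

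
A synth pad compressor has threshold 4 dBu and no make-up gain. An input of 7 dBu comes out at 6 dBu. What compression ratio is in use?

Input overshoot = 7 − 4 = 3 dB; output overshoot = 6 − 4 = 2 dB.
Ratio = 3 / 2 = 1.5.

1.5:1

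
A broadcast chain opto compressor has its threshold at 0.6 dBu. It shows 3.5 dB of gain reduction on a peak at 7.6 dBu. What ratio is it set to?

Input overshoot = 7.6 − 0.6 = 7 dB.
Output overshoot = 7 − 3.5 = 3.5 dB.
Ratio = input overshoot / output overshoot = 7 / 3.5 = 2.

2:1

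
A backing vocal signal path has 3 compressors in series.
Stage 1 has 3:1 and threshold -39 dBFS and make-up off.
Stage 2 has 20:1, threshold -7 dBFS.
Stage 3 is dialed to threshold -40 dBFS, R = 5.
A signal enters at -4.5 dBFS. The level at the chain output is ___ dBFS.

-37.5 dBFS

Stage 1: -4.5 dBFS is 34.5 dB over -39 dBFS; at 3:1 that becomes 11.5 dB over, giving -27.5 dBFS.
Stage 2: -27.5 dBFS is at or below the -7 dBFS threshold — no compression; output -27.5 dBFS.
Stage 3: overshoot 12.5 dB → 12.5/5 = 2.5 dB → -37.5 dBFS.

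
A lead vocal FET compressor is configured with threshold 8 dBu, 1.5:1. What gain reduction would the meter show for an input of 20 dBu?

4 dB

Overshoot = 20 − 8 = 12 dB.
A 1.5:1 ratio leaves 8 dB of that excess.
So the signal is attenuated by 12 − 8 = 4 dB.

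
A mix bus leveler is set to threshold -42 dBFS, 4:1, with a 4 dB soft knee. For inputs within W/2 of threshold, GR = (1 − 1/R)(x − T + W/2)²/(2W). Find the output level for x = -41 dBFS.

-41.84375 dBFS

x − T + W/2 = -41 − (-42) + 2 = 3.
GR = (1 − 1/4) × 3² / 8 = 0.75 × 9 / 8 = 0.84375 dB.
Output = -41 − 0.84375 = -41.84375 dBFS.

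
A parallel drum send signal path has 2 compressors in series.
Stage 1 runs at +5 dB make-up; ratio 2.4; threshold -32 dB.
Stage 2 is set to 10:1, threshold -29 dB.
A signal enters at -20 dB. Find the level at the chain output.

Stage 1: overshoot 12 dB → 12/2.4 = 5 dB → -27 dB; +5 dB make-up → -22 dB.
Stage 2: -22 dB is 7 dB over -29 dB; at 10:1 that becomes 0.7 dB over, giving -28.3 dB.

-28.3 dB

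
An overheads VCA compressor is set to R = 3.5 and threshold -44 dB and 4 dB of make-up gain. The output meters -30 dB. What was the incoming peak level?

Stripping the +4 dB make-up gives -34 dB at the gain stage.
Post-compression overshoot = -34 − (-44) = 10 dB.
Before 3.5:1 compression the overshoot was 10 × 3.5 = 35 dB, so input = -44 + 35 = -9 dB.

-9 dB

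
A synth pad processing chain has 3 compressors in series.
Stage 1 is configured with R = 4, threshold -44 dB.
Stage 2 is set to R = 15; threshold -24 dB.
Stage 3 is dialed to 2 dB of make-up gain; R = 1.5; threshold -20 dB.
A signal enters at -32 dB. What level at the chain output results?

-39 dB

Stage 1: 12 dB above -44 dB, reduced 4:1 to 3 dB above → -41 dB.
Stage 2: below threshold (-41 ≤ -24); passes unchanged; output -41 dB.
Stage 3: -41 dB ≤ -20 dB, so stage 3 doesn't engage; make-up brings it to -39 dB.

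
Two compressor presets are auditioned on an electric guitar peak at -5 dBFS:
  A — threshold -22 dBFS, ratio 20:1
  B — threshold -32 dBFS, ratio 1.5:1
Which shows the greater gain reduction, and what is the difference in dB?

A: 17 dB over, compressed to 0.85 dB over, so 16.15 dB of GR.
B: 27 dB over, compressed to 18 dB over, so 9 dB of GR.
Difference: 7.15 dB in favour of A.

A, by 7.15 dB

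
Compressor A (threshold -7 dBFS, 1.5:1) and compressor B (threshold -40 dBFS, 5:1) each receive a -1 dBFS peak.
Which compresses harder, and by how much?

A: GR = 6 − 6/1.5 = 2 dB.
B: GR = 39 − 39/5 = 31.2 dB.
B reduces 29.2 dB more.

B, by 29.2 dB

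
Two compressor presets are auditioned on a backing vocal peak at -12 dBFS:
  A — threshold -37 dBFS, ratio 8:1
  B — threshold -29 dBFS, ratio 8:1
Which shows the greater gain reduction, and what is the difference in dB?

A, by 7 dB

A: GR = 25 − 25/8 = 21.875 dB.
B: GR = 17 − 17/8 = 14.875 dB.
A applies 7 dB more gain reduction.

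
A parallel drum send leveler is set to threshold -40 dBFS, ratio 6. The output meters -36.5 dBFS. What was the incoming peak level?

That's 3.5 dB above the -40 dBFS threshold.
Input overshoot = R × output overshoot = 21 dB → input = -40 + 21 = -19 dBFS.

-19 dBFS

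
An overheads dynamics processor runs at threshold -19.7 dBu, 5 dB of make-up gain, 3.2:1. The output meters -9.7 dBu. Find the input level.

-3.7 dBu

Remove make-up: -9.7 − 5 = -14.7 dBu.
Post-compression overshoot = -14.7 − (-19.7) = 5 dB.
Input overshoot = R × output overshoot = 16 dB → input = -19.7 + 16 = -3.7 dBu.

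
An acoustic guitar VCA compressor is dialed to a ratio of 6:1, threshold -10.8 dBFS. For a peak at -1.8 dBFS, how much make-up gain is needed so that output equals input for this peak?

Without make-up, output = threshold + overshoot/6 = -10.8 + 1.5 = -9.3 dBFS.
Gap to target: 7.5 dB.

7.5 dB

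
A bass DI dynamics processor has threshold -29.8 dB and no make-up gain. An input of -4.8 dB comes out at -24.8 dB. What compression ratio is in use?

5:1

Input overshoot = -4.8 − (-29.8) = 25 dB; output overshoot = -24.8 − (-29.8) = 5 dB.
Ratio = 25 / 5 = 5.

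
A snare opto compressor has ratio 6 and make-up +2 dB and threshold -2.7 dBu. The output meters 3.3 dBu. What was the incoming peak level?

Remove make-up: 3.3 − 2 = 1.3 dBu.
That's 4 dB above the -2.7 dBu threshold.
Before 6:1 compression the overshoot was 4 × 6 = 24 dB, so input = -2.7 + 24 = 21.3 dBu.

21.3 dBu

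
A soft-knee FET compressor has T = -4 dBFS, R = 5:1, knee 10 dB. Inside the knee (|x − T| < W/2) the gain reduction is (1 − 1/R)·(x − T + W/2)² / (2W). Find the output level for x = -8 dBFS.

x − T + W/2 = -8 − (-4) + 5 = 1.
GR = (1 − 1/5) × 1² / 20 = 0.8 × 1 / 20 = 0.04 dB.
Output = -8 − 0.04 = -8.04 dBFS.

-8.04 dBFS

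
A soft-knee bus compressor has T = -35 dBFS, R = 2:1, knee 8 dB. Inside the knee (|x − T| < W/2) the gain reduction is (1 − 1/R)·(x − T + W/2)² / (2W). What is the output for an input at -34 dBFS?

x − T + W/2 = -34 − (-35) + 4 = 5.
GR = (1 − 1/2) × 5² / 16 = 0.5 × 25 / 16 = 0.78125 dB.
Output = -34 − 0.78125 = -34.78125 dBFS.

-34.78125 dBFS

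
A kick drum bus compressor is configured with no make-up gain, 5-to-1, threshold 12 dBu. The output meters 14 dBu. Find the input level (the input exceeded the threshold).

The compressed level sits 14 − 12 = 2 dB over threshold.
Undo the ratio: input overshoot = 2 × 5 = 10 dB, giving input = 22 dBu.

22 dBu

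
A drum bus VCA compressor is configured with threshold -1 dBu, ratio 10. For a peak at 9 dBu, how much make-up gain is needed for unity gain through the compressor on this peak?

The peak compresses to -1 + 10/10 = 0 dBu.
To reach 9 dBu requires 9 − 0 = 9 dB of make-up.

9 dB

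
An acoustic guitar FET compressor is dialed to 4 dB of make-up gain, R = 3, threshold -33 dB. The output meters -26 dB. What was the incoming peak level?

Remove make-up: -26 − 4 = -30 dB.
The compressed level sits -30 − (-33) = 3 dB over threshold.
Undo the ratio: input overshoot = 3 × 3 = 9 dB, giving input = -24 dB.

-24 dB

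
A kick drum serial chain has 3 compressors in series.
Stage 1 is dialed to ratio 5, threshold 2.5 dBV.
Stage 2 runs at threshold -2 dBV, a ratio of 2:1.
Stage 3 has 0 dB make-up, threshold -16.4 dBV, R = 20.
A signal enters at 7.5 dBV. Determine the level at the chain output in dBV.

-15.5425 dBV

Stage 1: 7.5 dBV is 5 dB over 2.5 dBV; at 5:1 that becomes 1 dB over, giving 3.5 dBV.
Stage 2: overshoot 5.5 dB → 5.5/2 = 2.75 dB → 0.75 dBV.
Stage 3: overshoot 17.15 dB → 17.15/20 = 0.8575 dB → -15.5425 dBV.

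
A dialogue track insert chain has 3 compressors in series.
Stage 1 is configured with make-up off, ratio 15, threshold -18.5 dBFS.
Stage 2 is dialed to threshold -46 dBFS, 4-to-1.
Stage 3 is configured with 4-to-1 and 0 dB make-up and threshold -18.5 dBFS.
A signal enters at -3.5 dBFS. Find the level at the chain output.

-38.875 dBFS

Stage 1: -3.5 dBFS is 15 dB over -18.5 dBFS; at 15:1 that becomes 1 dB over, giving -17.5 dBFS.
Stage 2: 28.5 dB above -46 dBFS, reduced 4:1 to 7.125 dB above → -38.875 dBFS.
Stage 3: -38.875 dBFS ≤ -18.5 dBFS, so stage 3 doesn't engage; output -38.875 dBFS.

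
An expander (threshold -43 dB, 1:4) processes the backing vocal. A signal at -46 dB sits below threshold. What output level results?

-55 dB

Undershoot = (-43) − (-46) = 3 dB.
At 1:4, that expands to 12 dB under threshold.
Output = -43 − 12 = -55 dB.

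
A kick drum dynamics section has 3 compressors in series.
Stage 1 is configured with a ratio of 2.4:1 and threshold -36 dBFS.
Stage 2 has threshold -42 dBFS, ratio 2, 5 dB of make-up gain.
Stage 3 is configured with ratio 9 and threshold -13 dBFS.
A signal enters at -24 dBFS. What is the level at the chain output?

-31.5 dBFS

Stage 1: 12 dB above -36 dBFS, reduced 2.4:1 to 5 dB above → -31 dBFS.
Stage 2: 11 dB above -42 dBFS, reduced 2:1 to 5.5 dB above → -36.5 dBFS; +5 dB make-up → -31.5 dBFS.
Stage 3: -31.5 dBFS is at or below the -13 dBFS threshold — no compression; output -31.5 dBFS.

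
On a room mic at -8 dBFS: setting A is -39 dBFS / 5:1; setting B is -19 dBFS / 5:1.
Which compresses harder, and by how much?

A: GR = 31 − 31/5 = 24.8 dB.
B: GR = 11 − 11/5 = 8.8 dB.
A reduces 16 dB more.

A, by 16 dB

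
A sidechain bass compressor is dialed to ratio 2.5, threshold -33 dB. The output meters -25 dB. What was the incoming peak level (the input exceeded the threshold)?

-13 dB

Post-compression overshoot = -25 − (-33) = 8 dB.
Before 2.5:1 compression the overshoot was 8 × 2.5 = 20 dB, so input = -33 + 20 = -13 dB.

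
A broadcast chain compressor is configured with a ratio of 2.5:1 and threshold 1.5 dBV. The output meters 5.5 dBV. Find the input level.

11.5 dBV

Post-compression overshoot = 5.5 − 1.5 = 4 dB.
Before 2.5:1 compression the overshoot was 4 × 2.5 = 10 dB, so input = 1.5 + 10 = 11.5 dBV.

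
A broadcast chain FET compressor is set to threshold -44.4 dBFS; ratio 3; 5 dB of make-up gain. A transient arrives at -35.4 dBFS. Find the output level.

-36.4 dBFS

Overshoot: -35.4 − (-44.4) = 9 dB.
The 9 dB excess becomes 3 dB after 3:1 reduction.
So the level is -44.4 + 3 = -41.4 dBFS; make-up adds 5 dB, giving -36.4 dBFS.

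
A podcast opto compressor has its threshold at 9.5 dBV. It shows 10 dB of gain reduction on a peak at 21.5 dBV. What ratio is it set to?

6:1

Input overshoot = 21.5 − 9.5 = 12 dB.
Output overshoot = 12 − 10 = 2 dB.
Ratio = input overshoot / output overshoot = 12 / 2 = 6.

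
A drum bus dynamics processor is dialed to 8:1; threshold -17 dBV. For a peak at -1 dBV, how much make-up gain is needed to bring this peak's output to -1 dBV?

14 dB

Overshoot 16 dB → 16/8 = 2 dB after compression, so the compressed level is -17 + 2 = -15 dBV.
Make-up = target − compressed = -1 − (-15) = 14 dB.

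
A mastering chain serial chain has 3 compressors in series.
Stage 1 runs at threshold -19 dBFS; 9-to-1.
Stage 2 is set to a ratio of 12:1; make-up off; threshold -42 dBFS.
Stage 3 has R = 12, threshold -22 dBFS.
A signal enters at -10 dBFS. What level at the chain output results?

Stage 1: 9 dB above -19 dBFS, reduced 9:1 to 1 dB above → -18 dBFS.
Stage 2: -18 dBFS is 24 dB over -42 dBFS; at 12:1 that becomes 2 dB over, giving -40 dBFS.
Stage 3: below threshold (-40 ≤ -22); passes unchanged; output -40 dBFS.

-40 dBFS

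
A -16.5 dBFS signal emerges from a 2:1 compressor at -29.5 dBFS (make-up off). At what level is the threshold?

-42.5 dBFS

Let T be the threshold. Output overshoot = (input overshoot)/R, so -29.5 − T = (-16.5 − T)/2.
2·(-29.5 − T) = -16.5 − T → 1·T = -59 − (-16.5) = -42.5.
T = -42.5/1 = -42.5 dBFS.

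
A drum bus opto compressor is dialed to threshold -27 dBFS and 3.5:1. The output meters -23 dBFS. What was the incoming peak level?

-13 dBFS

Post-compression overshoot = -23 − (-27) = 4 dB.
Before 3.5:1 compression the overshoot was 4 × 3.5 = 14 dB, so input = -27 + 14 = -13 dBFS.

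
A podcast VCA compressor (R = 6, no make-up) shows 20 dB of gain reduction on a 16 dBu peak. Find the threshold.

-8 dBu

Gain reduction = 16 − (-4) = 20 dB; output overshoot = GR / (R − 1) = 20 / 5 = 4 dB.
Threshold = output − output overshoot = -4 − 4 = -8 dBu.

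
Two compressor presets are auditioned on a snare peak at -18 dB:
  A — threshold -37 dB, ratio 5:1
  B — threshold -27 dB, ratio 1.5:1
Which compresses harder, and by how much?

A, by 12.2 dB

A: overshoot 19 dB → output overshoot 3.8 dB → GR 15.2 dB.
B: overshoot 9 dB → output overshoot 6 dB → GR 3 dB.
A applies 12.2 dB more gain reduction.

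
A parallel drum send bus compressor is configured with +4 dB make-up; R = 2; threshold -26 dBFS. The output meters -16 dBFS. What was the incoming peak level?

-14 dBFS

Before make-up, the level was -16 − 4 = -20 dBFS.
That's 6 dB above the -26 dBFS threshold.
Undo the ratio: input overshoot = 6 × 2 = 12 dB, giving input = -14 dBFS.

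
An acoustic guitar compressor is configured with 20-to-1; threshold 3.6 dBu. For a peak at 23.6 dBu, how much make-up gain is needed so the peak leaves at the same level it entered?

The peak compresses to 3.6 + 20/20 = 4.6 dBu.
To reach 23.6 dBu requires 23.6 − 4.6 = 19 dB of make-up.

19 dB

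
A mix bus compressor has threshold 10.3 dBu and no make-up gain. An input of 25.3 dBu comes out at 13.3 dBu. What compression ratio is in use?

5:1

Input overshoot = 25.3 − 10.3 = 15 dB; output overshoot = 13.3 − 10.3 = 3 dB.
Ratio = 15 / 3 = 5.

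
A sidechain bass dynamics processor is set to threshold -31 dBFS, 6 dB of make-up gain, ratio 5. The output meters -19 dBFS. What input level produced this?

-1 dBFS

Before make-up, the level was -19 − 6 = -25 dBFS.
The compressed level sits -25 − (-31) = 6 dB over threshold.
Undo the ratio: input overshoot = 6 × 5 = 30 dB, giving input = -1 dBFS.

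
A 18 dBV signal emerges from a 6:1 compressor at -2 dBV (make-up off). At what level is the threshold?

-6 dBV

Gain reduction = 18 − (-2) = 20 dB; output overshoot = GR / (R − 1) = 20 / 5 = 4 dB.
Threshold = output − output overshoot = -2 − 4 = -6 dBV.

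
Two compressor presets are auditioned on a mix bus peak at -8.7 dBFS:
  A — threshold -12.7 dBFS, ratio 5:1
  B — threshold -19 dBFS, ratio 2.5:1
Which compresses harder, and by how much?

A: overshoot 4 dB → output overshoot 0.8 dB → GR 3.2 dB.
B: overshoot 10.3 dB → output overshoot 4.12 dB → GR 6.18 dB.
B reduces 2.98 dB more.

B, by 2.98 dB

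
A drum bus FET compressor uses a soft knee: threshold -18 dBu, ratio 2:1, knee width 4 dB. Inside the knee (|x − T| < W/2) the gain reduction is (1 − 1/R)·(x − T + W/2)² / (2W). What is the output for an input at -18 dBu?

x − T + W/2 = -18 − (-18) + 2 = 2.
GR = (1 − 1/2) × 2² / 8 = 0.5 × 4 / 8 = 0.25 dB.
Output = -18 − 0.25 = -18.25 dBu.

-18.25 dBu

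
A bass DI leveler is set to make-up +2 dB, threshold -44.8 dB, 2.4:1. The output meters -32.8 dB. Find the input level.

-20.8 dB

Stripping the +2 dB make-up gives -34.8 dB at the gain stage.
That's 10 dB above the -44.8 dB threshold.
Input overshoot = R × output overshoot = 24 dB → input = -44.8 + 24 = -20.8 dB.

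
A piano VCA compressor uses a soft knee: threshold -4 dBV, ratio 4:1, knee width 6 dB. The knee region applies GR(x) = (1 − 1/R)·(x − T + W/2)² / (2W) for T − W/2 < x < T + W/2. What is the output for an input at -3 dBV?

-4 dBV

x − T + W/2 = -3 − (-4) + 3 = 4.
GR = (1 − 1/4) × 4² / 12 = 0.75 × 16 / 12 = 1 dB.
Output = -3 − 1 = -4 dBV.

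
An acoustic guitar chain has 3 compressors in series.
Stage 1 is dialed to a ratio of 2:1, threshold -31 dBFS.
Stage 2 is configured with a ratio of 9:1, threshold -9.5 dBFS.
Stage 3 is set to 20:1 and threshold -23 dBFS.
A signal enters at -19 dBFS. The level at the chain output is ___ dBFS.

Stage 1: overshoot 12 dB → 12/2 = 6 dB → -25 dBFS.
Stage 2: -25 dBFS is at or below the -9.5 dBFS threshold — no compression; output -25 dBFS.
Stage 3: -25 dBFS ≤ -23 dBFS, so stage 3 doesn't engage; output -25 dBFS.

-25 dBFS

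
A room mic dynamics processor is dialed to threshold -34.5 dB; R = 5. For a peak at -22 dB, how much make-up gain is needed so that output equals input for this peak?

10 dB

Overshoot 12.5 dB → 12.5/5 = 2.5 dB after compression, so the compressed level is -34.5 + 2.5 = -32 dB.
Make-up = target − compressed = -22 − (-32) = 10 dB.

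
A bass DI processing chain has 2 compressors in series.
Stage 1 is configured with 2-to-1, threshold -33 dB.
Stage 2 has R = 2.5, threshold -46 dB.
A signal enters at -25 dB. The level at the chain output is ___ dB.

Stage 1: 8 dB above -33 dB, reduced 2:1 to 4 dB above → -29 dB.
Stage 2: -29 dB is 17 dB over -46 dB; at 2.5:1 that becomes 6.8 dB over, giving -39.2 dB.

-39.2 dB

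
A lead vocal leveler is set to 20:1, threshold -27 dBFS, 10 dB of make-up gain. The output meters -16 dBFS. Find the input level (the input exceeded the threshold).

Stripping the +10 dB make-up gives -26 dBFS at the gain stage.
The compressed level sits -26 − (-27) = 1 dB over threshold.
Before 20:1 compression the overshoot was 1 × 20 = 20 dB, so input = -27 + 20 = -7 dBFS.

-7 dBFS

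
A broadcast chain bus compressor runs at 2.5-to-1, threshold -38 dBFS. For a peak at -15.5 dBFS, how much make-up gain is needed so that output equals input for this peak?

13.5 dB

The peak compresses to -38 + 22.5/2.5 = -29 dBFS.
To reach -15.5 dBFS requires -15.5 − (-29) = 13.5 dB of make-up.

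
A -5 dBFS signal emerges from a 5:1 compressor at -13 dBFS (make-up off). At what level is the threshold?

Input is 10 dB above T (since output overshoot × R = input overshoot: (-13 − T)·5 = -5 − T gives T = -15 dBFS).
Check: -15 + (-5 − (-15))/5 = -15 + 2 = -13 dBFS. ✓

-15 dBFS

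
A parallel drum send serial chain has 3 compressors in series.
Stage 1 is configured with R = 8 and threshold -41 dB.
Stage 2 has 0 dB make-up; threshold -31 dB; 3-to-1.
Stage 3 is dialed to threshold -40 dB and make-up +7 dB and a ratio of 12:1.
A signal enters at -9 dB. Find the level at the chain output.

-32.75 dB

Stage 1: -9 dB is 32 dB over -41 dB; at 8:1 that becomes 4 dB over, giving -37 dB.
Stage 2: below threshold (-37 ≤ -31); passes unchanged; output -37 dB.
Stage 3: overshoot 3 dB → 3/12 = 0.25 dB → -39.75 dB; +7 dB make-up → -32.75 dB.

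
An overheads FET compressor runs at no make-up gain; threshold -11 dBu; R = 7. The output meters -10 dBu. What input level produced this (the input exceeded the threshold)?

-4 dBu

That's 1 dB above the -11 dBu threshold.
Undo the ratio: input overshoot = 1 × 7 = 7 dB, giving input = -4 dBu.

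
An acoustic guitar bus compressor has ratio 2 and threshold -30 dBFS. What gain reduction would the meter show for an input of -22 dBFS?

-22 dBFS exceeds the threshold by 8 dB.
At 2:1, output sits 8/2 = 4 dB above threshold.
So the signal is attenuated by 8 − 4 = 4 dB.

4 dB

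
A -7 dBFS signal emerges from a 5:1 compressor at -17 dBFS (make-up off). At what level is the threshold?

Input is 12.5 dB above T (since output overshoot × R = input overshoot: (-17 − T)·5 = -7 − T gives T = -19.5 dBFS).
Check: -19.5 + (-7 − (-19.5))/5 = -19.5 + 2.5 = -17 dBFS. ✓

-19.5 dBFS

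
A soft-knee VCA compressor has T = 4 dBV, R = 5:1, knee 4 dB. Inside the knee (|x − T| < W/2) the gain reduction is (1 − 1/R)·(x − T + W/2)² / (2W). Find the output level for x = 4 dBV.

x − T + W/2 = 4 − 4 + 2 = 2.
GR = (1 − 1/5) × 2² / 8 = 0.8 × 4 / 8 = 0.4 dB.
Output = 4 − 0.4 = 3.6 dBV.

3.6 dBV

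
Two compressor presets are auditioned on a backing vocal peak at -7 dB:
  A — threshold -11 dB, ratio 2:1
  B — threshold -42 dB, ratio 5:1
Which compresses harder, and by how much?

A: overshoot 4 dB → output overshoot 2 dB → GR 2 dB.
B: overshoot 35 dB → output overshoot 7 dB → GR 28 dB.
B reduces 26 dB more.

B, by 26 dB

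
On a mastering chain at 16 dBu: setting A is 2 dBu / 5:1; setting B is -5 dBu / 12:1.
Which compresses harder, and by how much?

B, by 8.05 dB

A: 14 dB over, compressed to 2.8 dB over, so 11.2 dB of GR.
B: 21 dB over, compressed to 1.75 dB over, so 19.25 dB of GR.
B applies 8.05 dB more gain reduction.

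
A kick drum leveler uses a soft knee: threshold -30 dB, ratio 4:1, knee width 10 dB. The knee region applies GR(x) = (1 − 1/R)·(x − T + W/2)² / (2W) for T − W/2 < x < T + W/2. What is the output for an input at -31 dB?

x − T + W/2 = -31 − (-30) + 5 = 4.
GR = (1 − 1/4) × 4² / 20 = 0.75 × 16 / 20 = 0.6 dB.
Output = -31 − 0.6 = -31.6 dB.

-31.6 dB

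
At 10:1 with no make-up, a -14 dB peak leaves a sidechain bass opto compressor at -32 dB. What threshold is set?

-34 dB

Let T be the threshold. Output overshoot = (input overshoot)/R, so -32 − T = (-14 − T)/10.
10·(-32 − T) = -14 − T → 9·T = -320 − (-14) = -306.
T = -306/9 = -34 dB.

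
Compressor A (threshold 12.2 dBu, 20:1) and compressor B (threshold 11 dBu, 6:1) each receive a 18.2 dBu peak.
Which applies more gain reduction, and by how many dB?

B, by 0.3 dB

A: overshoot 6 dB → output overshoot 0.3 dB → GR 5.7 dB.
B: overshoot 7.2 dB → output overshoot 1.2 dB → GR 6 dB.
B applies 0.3 dB more gain reduction.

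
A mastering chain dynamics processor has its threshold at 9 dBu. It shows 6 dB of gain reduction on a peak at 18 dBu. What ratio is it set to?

Input overshoot = 18 − 9 = 9 dB.
Output overshoot = 9 − 6 = 3 dB.
Ratio = input overshoot / output overshoot = 9 / 3 = 3.

3:1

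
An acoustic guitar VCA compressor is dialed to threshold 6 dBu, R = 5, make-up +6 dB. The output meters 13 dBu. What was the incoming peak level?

Stripping the +6 dB make-up gives 7 dBu at the gain stage.
Post-compression overshoot = 7 − 6 = 1 dB.
Input overshoot = R × output overshoot = 5 dB → input = 6 + 5 = 11 dBu.

11 dBu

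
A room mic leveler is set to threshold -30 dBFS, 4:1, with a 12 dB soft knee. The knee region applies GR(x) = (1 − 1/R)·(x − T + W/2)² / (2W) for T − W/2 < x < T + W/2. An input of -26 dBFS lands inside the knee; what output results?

x − T + W/2 = -26 − (-30) + 6 = 10.
GR = (1 − 1/4) × 10² / 24 = 0.75 × 100 / 24 = 3.125 dB.
Output = -26 − 3.125 = -29.125 dBFS.

-29.125 dBFS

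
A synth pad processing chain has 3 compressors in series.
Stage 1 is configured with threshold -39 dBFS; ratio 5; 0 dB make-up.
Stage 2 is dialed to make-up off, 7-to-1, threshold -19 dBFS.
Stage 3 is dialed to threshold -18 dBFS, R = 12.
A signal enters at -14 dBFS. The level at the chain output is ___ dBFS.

Stage 1: overshoot 25 dB → 25/5 = 5 dB → -34 dBFS.
Stage 2: -34 dBFS ≤ -19 dBFS, so stage 2 doesn't engage; output -34 dBFS.
Stage 3: -34 dBFS is at or below the -18 dBFS threshold — no compression; output -34 dBFS.

-34 dBFS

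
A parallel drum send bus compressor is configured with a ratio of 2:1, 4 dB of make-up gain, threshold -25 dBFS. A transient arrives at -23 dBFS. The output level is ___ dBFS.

Overshoot: -23 − (-25) = 2 dB.
The 2 dB excess becomes 1 dB after 2:1 reduction.
Output = -25 + 1 = -24 dBFS; make-up adds 4 dB, giving -20 dBFS.

-20 dBFS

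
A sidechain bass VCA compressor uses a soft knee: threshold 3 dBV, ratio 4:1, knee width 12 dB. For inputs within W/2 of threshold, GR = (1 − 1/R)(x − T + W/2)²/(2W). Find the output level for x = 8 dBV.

4.21875 dBV

x − T + W/2 = 8 − 3 + 6 = 11.
GR = (1 − 1/4) × 11² / 24 = 0.75 × 121 / 24 = 3.78125 dB.
Output = 8 − 3.78125 = 4.21875 dBV.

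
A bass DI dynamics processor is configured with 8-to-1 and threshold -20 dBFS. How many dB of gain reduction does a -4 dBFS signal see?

-4 dBFS exceeds the threshold by 16 dB.
After 8:1 compression the overshoot becomes 16/8 = 2 dB.
So the signal is attenuated by 16 − 2 = 14 dB.

14 dB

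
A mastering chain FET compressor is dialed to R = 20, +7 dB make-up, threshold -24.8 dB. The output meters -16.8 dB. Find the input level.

Before make-up, the level was -16.8 − 7 = -23.8 dB.
That's 1 dB above the -24.8 dB threshold.
Input overshoot = R × output overshoot = 20 dB → input = -24.8 + 20 = -4.8 dB.

-4.8 dB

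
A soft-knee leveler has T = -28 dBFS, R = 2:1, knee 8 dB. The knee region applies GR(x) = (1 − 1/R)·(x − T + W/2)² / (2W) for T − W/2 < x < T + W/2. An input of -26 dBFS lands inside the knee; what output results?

-27.125 dBFS

x − T + W/2 = -26 − (-28) + 4 = 6.
GR = (1 − 1/2) × 6² / 16 = 0.5 × 36 / 16 = 1.125 dB.
Output = -26 − 1.125 = -27.125 dBFS.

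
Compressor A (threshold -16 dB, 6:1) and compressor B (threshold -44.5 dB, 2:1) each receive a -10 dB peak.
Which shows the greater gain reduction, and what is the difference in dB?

A: overshoot 6 dB → output overshoot 1 dB → GR 5 dB.
B: overshoot 34.5 dB → output overshoot 17.25 dB → GR 17.25 dB.
B reduces 12.25 dB more.

B, by 12.25 dB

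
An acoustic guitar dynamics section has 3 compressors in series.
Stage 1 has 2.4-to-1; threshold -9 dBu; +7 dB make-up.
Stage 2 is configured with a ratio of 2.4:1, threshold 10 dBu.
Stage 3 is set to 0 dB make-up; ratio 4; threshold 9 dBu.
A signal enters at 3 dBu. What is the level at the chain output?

Stage 1: overshoot 12 dB → 12/2.4 = 5 dB → -4 dBu; +7 dB make-up → 3 dBu.
Stage 2: 3 dBu ≤ 10 dBu, so stage 2 doesn't engage; output 3 dBu.
Stage 3: below threshold (3 ≤ 9); passes unchanged; output 3 dBu.

3 dBu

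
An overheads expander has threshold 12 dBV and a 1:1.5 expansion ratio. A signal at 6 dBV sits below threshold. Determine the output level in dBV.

3 dBV

The input is 6 dB below the 12 dBV threshold.
A 1:1.5 expander multiplies undershoot by 1.5: 6 × 1.5 = 9 dB below threshold.
Output = 12 − 9 = 3 dBV.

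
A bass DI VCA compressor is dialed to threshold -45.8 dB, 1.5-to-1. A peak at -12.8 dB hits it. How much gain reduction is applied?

11 dB

The signal is 33 dB above threshold.
After 1.5:1 compression the overshoot becomes 33/1.5 = 22 dB.
So the signal is attenuated by 33 − 22 = 11 dB.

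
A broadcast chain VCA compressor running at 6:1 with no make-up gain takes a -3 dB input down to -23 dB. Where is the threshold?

Let T be the threshold. Output overshoot = (input overshoot)/R, so -23 − T = (-3 − T)/6.
6·(-23 − T) = -3 − T → 5·T = -138 − (-3) = -135.
T = -135/5 = -27 dB.

-27 dB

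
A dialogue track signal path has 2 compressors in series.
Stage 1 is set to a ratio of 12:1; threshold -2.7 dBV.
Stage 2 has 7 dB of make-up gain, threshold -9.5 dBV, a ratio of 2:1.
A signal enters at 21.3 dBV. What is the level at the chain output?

Stage 1: overshoot 24 dB → 24/12 = 2 dB → -0.7 dBV.
Stage 2: -0.7 dBV is 8.8 dB over -9.5 dBV; at 2:1 that becomes 4.4 dB over, giving -5.1 dBV; +7 dB make-up → 1.9 dBV.

1.9 dBV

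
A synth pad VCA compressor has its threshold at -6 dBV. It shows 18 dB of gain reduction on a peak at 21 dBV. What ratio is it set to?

3:1

Input overshoot = 21 − (-6) = 27 dB.
Output overshoot = 27 − 18 = 9 dB.
Ratio = input overshoot / output overshoot = 27 / 9 = 3.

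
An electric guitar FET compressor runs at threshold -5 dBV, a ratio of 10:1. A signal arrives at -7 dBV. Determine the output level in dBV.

-7 dBV is 2 dB below the -5 dBV threshold, so no gain reduction is applied.
Output = input = -7 dBV.

-7 dBV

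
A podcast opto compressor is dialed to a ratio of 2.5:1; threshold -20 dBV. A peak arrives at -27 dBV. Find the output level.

-27 dBV is 7 dB below the -20 dBV threshold, so no gain reduction is applied.
Output = input = -27 dBV.

-27 dBV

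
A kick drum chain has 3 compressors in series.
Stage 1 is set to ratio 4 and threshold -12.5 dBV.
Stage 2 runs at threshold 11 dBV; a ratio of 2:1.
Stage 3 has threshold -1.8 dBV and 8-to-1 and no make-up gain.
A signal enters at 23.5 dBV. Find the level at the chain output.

Stage 1: 36 dB above -12.5 dBV, reduced 4:1 to 9 dB above → -3.5 dBV.
Stage 2: -3.5 dBV ≤ 11 dBV, so stage 2 doesn't engage; output -3.5 dBV.
Stage 3: below threshold (-3.5 ≤ -1.8); passes unchanged; output -3.5 dBV.

-3.5 dBV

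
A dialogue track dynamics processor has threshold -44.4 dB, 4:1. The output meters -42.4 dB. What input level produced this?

-36.4 dB

That's 2 dB above the -44.4 dB threshold.
Undo the ratio: input overshoot = 2 × 4 = 8 dB, giving input = -36.4 dB.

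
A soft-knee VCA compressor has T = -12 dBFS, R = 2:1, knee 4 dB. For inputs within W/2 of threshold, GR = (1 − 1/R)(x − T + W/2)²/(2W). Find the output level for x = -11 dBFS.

x − T + W/2 = -11 − (-12) + 2 = 3.
GR = (1 − 1/2) × 3² / 8 = 0.5 × 9 / 8 = 0.5625 dB.
Output = -11 − 0.5625 = -11.5625 dBFS.

-11.5625 dBFS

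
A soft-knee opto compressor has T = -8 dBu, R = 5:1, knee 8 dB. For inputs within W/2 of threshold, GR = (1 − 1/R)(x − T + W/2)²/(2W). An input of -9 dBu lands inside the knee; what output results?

-9.45 dBu

x − T + W/2 = -9 − (-8) + 4 = 3.
GR = (1 − 1/5) × 3² / 16 = 0.8 × 9 / 16 = 0.45 dB.
Output = -9 − 0.45 = -9.45 dBu.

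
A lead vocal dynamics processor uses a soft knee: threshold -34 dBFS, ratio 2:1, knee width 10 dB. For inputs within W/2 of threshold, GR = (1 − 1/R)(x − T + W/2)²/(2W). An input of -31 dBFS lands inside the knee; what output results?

-32.6 dBFS

x − T + W/2 = -31 − (-34) + 5 = 8.
GR = (1 − 1/2) × 8² / 20 = 0.5 × 64 / 20 = 1.6 dB.
Output = -31 − 1.6 = -32.6 dBFS.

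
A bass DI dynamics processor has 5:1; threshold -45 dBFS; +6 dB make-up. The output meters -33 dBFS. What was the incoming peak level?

Before make-up, the level was -33 − 6 = -39 dBFS.
The compressed level sits -39 − (-45) = 6 dB over threshold.
Input overshoot = R × output overshoot = 30 dB → input = -45 + 30 = -15 dBFS.

-15 dBFS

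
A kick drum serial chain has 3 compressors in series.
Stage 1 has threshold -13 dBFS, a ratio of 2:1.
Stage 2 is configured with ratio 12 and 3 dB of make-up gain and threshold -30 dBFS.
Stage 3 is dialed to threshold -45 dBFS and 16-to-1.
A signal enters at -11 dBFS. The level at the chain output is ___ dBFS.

Stage 1: 2 dB above -13 dBFS, reduced 2:1 to 1 dB above → -12 dBFS.
Stage 2: -12 dBFS is 18 dB over -30 dBFS; at 12:1 that becomes 1.5 dB over, giving -28.5 dBFS; +3 dB make-up → -25.5 dBFS.
Stage 3: -25.5 dBFS is 19.5 dB over -45 dBFS; at 16:1 that becomes 1.21875 dB over, giving -43.78125 dBFS.

-43.78125 dBFS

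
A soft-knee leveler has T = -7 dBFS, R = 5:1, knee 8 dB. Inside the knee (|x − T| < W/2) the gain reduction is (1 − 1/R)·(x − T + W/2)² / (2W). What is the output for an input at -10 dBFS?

x − T + W/2 = -10 − (-7) + 4 = 1.
GR = (1 − 1/5) × 1² / 16 = 0.8 × 1 / 16 = 0.05 dB.
Output = -10 − 0.05 = -10.05 dBFS.

-10.05 dBFS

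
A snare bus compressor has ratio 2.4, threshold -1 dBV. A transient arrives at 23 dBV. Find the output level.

9 dBV

The input is 24 dB above the -1 dBV threshold.
2.4:1 compression reduces that to 24/2.4 = 10 dB over.
Output = -1 + 10 = 9 dBV.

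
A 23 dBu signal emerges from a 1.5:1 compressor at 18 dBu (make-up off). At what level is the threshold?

Let T be the threshold. Output overshoot = (input overshoot)/R, so 18 − T = (23 − T)/1.5.
1.5·(18 − T) = 23 − T → 0.5·T = 27 − 23 = 4.
T = 4/0.5 = 8 dBu.

8 dBu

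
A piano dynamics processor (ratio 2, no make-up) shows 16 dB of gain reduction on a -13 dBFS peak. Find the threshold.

-45 dBFS

Let T be the threshold. Output overshoot = (input overshoot)/R, so -29 − T = (-13 − T)/2.
2·(-29 − T) = -13 − T → 1·T = -58 − (-13) = -45.
T = -45/1 = -45 dBFS.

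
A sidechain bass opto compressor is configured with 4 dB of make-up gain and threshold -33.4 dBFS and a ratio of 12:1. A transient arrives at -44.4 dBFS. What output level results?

-44.4 dBFS is 11 dB below the -33.4 dBFS threshold, so no gain reduction is applied.
Make-up gain adds 4 dB: -44.4 + 4 = -40.4 dBFS.

-40.4 dBFS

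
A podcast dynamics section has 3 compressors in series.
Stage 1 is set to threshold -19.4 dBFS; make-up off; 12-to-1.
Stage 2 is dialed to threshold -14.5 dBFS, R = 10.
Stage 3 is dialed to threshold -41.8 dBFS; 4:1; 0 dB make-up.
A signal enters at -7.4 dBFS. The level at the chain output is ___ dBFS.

Stage 1: overshoot 12 dB → 12/12 = 1 dB → -18.4 dBFS.
Stage 2: -18.4 dBFS is at or below the -14.5 dBFS threshold — no compression; output -18.4 dBFS.
Stage 3: 23.4 dB above -41.8 dBFS, reduced 4:1 to 5.85 dB above → -35.95 dBFS.

-35.95 dBFS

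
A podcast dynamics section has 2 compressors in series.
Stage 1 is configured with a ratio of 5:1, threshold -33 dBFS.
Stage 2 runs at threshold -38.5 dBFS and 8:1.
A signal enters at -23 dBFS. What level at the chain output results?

-37.5625 dBFS

Stage 1: overshoot 10 dB → 10/5 = 2 dB → -31 dBFS.
Stage 2: 7.5 dB above -38.5 dBFS, reduced 8:1 to 0.9375 dB above → -37.5625 dBFS.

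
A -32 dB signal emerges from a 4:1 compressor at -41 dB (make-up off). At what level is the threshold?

-44 dB

Input is 12 dB above T (since output overshoot × R = input overshoot: (-41 − T)·4 = -32 − T gives T = -44 dB).
Check: -44 + (-32 − (-44))/4 = -44 + 3 = -41 dB. ✓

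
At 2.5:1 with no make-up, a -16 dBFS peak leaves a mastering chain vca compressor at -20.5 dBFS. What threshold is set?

-23.5 dBFS

Gain reduction = -16 − (-20.5) = 4.5 dB; output overshoot = GR / (R − 1) = 4.5 / 1.5 = 3 dB.
Threshold = output − output overshoot = -20.5 − 3 = -23.5 dBFS.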